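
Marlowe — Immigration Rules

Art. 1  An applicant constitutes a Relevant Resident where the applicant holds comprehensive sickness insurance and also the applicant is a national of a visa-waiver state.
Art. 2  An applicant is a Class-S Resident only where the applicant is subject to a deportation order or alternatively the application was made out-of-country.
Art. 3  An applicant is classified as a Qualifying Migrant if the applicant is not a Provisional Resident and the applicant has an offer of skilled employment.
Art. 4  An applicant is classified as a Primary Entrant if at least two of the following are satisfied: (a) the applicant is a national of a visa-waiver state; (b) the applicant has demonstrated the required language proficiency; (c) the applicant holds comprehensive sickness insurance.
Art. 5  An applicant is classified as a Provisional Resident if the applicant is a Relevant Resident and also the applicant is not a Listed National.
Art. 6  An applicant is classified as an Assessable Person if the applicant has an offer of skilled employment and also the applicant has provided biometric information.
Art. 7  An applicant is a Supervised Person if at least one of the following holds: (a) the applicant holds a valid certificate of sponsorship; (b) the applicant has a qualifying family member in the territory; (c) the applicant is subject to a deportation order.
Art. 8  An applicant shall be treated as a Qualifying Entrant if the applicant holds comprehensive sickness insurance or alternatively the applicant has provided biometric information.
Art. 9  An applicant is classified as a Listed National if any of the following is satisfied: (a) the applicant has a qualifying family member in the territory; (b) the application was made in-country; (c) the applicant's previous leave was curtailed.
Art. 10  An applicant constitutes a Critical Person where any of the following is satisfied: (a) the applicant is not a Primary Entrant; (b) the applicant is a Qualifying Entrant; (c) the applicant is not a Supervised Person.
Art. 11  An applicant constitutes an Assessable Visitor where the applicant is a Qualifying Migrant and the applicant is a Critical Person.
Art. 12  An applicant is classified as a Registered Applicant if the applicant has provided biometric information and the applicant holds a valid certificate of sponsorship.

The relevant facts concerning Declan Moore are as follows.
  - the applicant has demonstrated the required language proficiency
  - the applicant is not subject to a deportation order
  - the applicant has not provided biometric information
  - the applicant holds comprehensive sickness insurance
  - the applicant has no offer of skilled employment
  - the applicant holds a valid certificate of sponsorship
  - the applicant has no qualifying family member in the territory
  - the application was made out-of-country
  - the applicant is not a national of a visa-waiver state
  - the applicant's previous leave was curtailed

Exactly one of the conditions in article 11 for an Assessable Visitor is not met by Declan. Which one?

Qualifying Migrant

article 1 — Relevant Resident: [the applicant holds comprehensive sickness insurance? yes] AND [the applicant is a national of a visa-waiver state? no] → not satisfied.
article 9 — Listed National: [the applicant has a qualifying family member in the territory? no] OR [the application was made in-country? no] OR [the applicant's previous leave was curtailed? yes] → satisfied.
article 5 — Provisional Resident: [Relevant Resident (article 1)? no] AND [not a Listed National (article 9)? no] → not satisfied.
article 3 — Qualifying Migrant: [not a Provisional Resident (article 5)? yes] AND [the applicant has an offer of skilled employment? no] → not satisfied.
article 4 — Primary Entrant: the applicant is a national of a visa-waiver state? no; the applicant has demonstrated the required language proficiency? yes; the applicant holds comprehensive sickness insurance? yes — 2 of 3 hold (need ≥2) → satisfied.
article 8 — Qualifying Entrant: [the applicant holds comprehensive sickness insurance? yes] OR [the applicant has provided biometric information? no] → satisfied.
article 7 — Supervised Person: [the applicant holds a valid certificate of sponsorship? yes] OR [the applicant has a qualifying family member in the territory? no] OR [the applicant is subject to a deportation order? no] → satisfied.
article 10 — Critical Person: [not a Primary Entrant (article 4)? no] OR [Qualifying Entrant (article 8)? yes] OR [not a Supervised Person (article 7)? no] → satisfied.
article 11 — Assessable Visitor: [Qualifying Migrant (article 3)? no] AND [Critical Person (article 10)? yes] → not satisfied.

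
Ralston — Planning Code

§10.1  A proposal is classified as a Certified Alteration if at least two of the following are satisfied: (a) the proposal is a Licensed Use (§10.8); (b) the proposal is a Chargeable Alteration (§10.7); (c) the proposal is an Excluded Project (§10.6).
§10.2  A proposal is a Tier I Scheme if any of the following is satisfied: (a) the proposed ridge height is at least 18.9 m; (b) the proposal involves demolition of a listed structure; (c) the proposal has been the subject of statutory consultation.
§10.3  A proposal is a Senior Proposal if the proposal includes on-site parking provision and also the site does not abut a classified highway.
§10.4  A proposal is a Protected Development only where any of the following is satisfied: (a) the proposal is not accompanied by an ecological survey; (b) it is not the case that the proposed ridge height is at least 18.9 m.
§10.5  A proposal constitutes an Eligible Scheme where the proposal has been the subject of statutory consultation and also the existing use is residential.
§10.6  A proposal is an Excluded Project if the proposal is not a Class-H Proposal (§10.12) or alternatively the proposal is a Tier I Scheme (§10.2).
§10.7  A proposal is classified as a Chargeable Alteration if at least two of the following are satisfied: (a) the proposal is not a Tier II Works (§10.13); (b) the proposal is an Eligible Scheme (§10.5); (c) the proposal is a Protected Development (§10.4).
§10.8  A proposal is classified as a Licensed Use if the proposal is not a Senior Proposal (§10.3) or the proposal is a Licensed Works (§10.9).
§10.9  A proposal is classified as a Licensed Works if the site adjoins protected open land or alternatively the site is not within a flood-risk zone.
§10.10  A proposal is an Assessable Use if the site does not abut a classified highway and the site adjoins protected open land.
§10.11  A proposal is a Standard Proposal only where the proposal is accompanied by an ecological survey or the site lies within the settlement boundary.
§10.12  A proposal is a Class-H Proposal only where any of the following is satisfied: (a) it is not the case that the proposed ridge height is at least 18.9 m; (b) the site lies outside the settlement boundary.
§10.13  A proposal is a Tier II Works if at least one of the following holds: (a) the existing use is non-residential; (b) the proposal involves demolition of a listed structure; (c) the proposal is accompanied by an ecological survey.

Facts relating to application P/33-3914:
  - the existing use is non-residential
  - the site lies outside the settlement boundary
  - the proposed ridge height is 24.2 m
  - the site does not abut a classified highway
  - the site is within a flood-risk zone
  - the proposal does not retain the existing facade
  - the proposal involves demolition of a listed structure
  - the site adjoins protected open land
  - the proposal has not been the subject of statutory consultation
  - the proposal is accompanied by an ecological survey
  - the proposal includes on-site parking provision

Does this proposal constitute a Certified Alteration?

Under §10.3: the proposal includes on-site parking provision? yes; and the site does not abut a classified highway? yes. So the proposal is a Senior Proposal.
Under §10.9: the site adjoins protected open land? yes; or the site is not within a flood-risk zone? no. So the proposal is a Licensed Works.
Under §10.8: not a Senior Proposal (§10.3)? no; or Licensed Works (§10.9)? yes. So the proposal is a Licensed Use.
Under §10.13: the existing use is non-residential? yes; or the proposal involves demolition of a listed structure? yes; or the proposal is accompanied by an ecological survey? yes. So the proposal is a Tier II Works.
Under §10.5: the proposal has been the subject of statutory consultation? no; and the existing use is residential? no. So the proposal is not an Eligible Scheme.
Under §10.4: the proposal is not accompanied by an ecological survey? no; or proposed ridge height: 24.2 m ≥ 18.9 m? yes, so negated condition no. So the proposal is not a Protected Development.
Under §10.7: not a Tier II Works (§10.13)? no; Eligible Scheme (§10.5)? no; Protected Development (§10.4)? no — 0 of 3 hold (need ≥2) → not satisfied.
Under §10.12: proposed ridge height: 24.2 m ≥ 18.9 m? yes, so negated condition no; or the site lies outside the settlement boundary? yes. So the proposal is a Class-H Proposal.
Under §10.2: proposed ridge height: 24.2 m ≥ 18.9 m? yes; or the proposal involves demolition of a listed structure? yes; or the proposal has been the subject of statutory consultation? no. So the proposal is a Tier I Scheme.
Under §10.6: not a Class-H Proposal (§10.12)? no; or Tier I Scheme (§10.2)? yes. So the proposal is an Excluded Project.
Under §10.1: Licensed Use (§10.8)? yes; Chargeable Alteration (§10.7)? no; Excluded Project (§10.6)? yes — 2 of 3 hold (need ≥2) → satisfied.

Yes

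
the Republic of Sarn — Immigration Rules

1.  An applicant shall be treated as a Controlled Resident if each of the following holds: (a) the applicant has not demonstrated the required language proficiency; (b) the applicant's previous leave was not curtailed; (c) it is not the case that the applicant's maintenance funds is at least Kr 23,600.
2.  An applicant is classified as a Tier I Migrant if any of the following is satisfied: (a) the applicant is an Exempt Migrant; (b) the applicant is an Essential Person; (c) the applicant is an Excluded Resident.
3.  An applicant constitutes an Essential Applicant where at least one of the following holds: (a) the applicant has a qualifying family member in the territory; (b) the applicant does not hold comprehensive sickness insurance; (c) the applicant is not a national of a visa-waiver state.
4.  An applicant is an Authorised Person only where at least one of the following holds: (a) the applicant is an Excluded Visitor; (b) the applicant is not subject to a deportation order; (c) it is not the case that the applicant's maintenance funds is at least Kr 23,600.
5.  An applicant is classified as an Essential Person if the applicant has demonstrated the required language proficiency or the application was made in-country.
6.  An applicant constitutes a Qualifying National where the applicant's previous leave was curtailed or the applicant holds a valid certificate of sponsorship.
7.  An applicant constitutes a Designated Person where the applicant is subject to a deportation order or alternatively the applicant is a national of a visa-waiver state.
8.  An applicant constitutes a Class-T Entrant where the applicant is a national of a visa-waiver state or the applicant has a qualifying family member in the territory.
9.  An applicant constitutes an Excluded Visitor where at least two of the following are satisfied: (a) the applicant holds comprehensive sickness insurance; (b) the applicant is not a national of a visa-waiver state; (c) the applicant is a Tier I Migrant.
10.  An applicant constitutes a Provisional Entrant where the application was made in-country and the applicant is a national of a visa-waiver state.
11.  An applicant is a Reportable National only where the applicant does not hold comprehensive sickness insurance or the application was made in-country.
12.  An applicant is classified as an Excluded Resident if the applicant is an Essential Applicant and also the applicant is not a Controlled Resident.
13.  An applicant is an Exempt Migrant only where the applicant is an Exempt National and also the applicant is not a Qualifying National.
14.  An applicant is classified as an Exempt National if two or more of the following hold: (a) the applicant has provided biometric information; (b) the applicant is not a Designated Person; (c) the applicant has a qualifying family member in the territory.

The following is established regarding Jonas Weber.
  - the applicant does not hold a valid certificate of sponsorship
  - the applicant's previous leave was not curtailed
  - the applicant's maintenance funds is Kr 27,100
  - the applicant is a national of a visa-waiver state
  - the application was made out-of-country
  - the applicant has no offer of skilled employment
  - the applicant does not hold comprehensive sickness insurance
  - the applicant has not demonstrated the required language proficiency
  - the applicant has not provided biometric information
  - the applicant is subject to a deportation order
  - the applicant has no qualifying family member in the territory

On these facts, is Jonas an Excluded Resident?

Yes

Under paragraph 3: the applicant has a qualifying family member in the territory? no; or the applicant does not hold comprehensive sickness insurance? yes; or the applicant is not a national of a visa-waiver state? no. So the applicant is an Essential Applicant.
Under paragraph 1: the applicant has not demonstrated the required language proficiency? yes; and the applicant's previous leave was not curtailed? yes; and applicant's maintenance funds: Kr 27,100 ≥ Kr 23,600? yes, so negated condition no. So the applicant is not a Controlled Resident.
Under paragraph 12: Essential Applicant (paragraph 3)? yes; and not a Controlled Resident (paragraph 1)? yes. So the applicant is an Excluded Resident.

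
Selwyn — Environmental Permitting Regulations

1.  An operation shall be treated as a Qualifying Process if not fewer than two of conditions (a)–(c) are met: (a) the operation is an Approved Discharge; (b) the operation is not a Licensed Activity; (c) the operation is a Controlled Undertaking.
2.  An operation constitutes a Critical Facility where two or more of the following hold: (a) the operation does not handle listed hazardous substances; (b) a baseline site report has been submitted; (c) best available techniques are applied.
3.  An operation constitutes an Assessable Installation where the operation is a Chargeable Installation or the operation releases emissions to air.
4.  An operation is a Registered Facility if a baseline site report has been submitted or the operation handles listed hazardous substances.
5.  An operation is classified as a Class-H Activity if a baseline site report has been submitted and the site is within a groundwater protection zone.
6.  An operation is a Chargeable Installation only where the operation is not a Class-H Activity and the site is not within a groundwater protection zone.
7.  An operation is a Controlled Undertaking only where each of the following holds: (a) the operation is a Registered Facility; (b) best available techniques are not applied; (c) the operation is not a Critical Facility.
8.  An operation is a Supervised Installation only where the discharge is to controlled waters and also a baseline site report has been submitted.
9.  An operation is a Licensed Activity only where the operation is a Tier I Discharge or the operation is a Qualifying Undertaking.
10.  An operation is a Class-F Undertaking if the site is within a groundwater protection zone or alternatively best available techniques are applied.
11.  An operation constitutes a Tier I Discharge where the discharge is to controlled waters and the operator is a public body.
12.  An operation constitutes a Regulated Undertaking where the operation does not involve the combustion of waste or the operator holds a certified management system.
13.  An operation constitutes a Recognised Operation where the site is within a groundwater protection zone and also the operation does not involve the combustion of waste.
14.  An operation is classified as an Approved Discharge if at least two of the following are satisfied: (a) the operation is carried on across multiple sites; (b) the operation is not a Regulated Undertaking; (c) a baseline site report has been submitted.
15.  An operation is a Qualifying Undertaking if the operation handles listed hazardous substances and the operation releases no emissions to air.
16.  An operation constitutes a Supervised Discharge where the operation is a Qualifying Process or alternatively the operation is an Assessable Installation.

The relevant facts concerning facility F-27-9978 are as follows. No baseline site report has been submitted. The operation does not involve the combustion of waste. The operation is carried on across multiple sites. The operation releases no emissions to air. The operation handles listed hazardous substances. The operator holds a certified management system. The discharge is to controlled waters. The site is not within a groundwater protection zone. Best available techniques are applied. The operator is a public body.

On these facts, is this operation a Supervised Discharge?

Yes

paragraph 12 — Regulated Undertaking: [the operation does not involve the combustion of waste? yes] OR [the operator holds a certified management system? yes] → satisfied.
paragraph 14 — Approved Discharge: the operation is carried on across multiple sites? yes; not a Regulated Undertaking (paragraph 12)? no; a baseline site report has been submitted? no — 1 of 3 hold (need ≥2) → not satisfied.
paragraph 11 — Tier I Discharge: [the discharge is to controlled waters? yes] AND [the operator is a public body? yes] → satisfied.
paragraph 15 — Qualifying Undertaking: [the operation handles listed hazardous substances? yes] AND [the operation releases no emissions to air? yes] → satisfied.
paragraph 9 — Licensed Activity: [Tier I Discharge (paragraph 11)? yes] OR [Qualifying Undertaking (paragraph 15)? yes] → satisfied.
paragraph 4 — Registered Facility: [a baseline site report has been submitted? no] OR [the operation handles listed hazardous substances? yes] → satisfied.
paragraph 2 — Critical Facility: the operation does not handle listed hazardous substances? no; a baseline site report has been submitted? no; best available techniques are applied? yes — 1 of 3 hold (need ≥2) → not satisfied.
paragraph 7 — Controlled Undertaking: [Registered Facility (paragraph 4)? yes] AND [best available techniques are not applied? no] AND [not a Critical Facility (paragraph 2)? yes] → not satisfied.
paragraph 1 — Qualifying Process: Approved Discharge (paragraph 14)? no; not a Licensed Activity (paragraph 9)? no; Controlled Undertaking (paragraph 7)? no — 0 of 3 hold (need ≥2) → not satisfied.
paragraph 5 — Class-H Activity: [a baseline site report has been submitted? no] AND [the site is within a groundwater protection zone? no] → not satisfied.
paragraph 6 — Chargeable Installation: [not a Class-H Activity (paragraph 5)? yes] AND [the site is not within a groundwater protection zone? yes] → satisfied.
paragraph 3 — Assessable Installation: [Chargeable Installation (paragraph 6)? yes] OR [the operation releases emissions to air? no] → satisfied.
paragraph 16 — Supervised Discharge: [Qualifying Process (paragraph 1)? no] OR [Assessable Installation (paragraph 3)? yes] → satisfied.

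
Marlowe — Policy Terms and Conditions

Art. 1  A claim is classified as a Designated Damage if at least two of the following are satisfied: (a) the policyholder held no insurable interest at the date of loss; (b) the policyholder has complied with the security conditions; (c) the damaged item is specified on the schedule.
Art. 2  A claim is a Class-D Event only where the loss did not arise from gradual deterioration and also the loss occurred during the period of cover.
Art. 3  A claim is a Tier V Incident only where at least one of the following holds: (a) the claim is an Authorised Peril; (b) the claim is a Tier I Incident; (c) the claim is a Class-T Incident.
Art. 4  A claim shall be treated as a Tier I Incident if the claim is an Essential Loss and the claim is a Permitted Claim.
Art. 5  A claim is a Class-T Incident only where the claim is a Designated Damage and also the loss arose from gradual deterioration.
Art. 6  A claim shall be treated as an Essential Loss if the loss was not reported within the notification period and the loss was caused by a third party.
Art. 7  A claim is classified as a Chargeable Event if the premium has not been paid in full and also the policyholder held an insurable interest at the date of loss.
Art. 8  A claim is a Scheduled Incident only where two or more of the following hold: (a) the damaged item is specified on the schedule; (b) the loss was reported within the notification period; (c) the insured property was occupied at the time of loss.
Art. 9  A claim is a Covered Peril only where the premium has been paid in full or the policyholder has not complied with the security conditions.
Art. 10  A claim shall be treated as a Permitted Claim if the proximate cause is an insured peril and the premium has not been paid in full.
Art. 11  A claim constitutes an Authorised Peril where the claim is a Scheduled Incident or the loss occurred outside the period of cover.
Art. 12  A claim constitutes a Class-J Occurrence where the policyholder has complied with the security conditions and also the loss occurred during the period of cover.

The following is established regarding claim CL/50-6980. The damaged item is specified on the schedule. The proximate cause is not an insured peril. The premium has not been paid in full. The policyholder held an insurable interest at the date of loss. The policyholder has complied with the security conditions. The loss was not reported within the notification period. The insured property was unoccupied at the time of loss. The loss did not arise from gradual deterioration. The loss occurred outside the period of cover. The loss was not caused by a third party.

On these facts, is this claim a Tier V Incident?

article 8 — Scheduled Incident: the damaged item is specified on the schedule? yes; the loss was reported within the notification period? no; the insured property was occupied at the time of loss? no — 1 of 3 hold (need ≥2) → not satisfied.
article 11 — Authorised Peril: [Scheduled Incident (article 8)? no] OR [the loss occurred outside the period of cover? yes] → satisfied.
article 6 — Essential Loss: [the loss was not reported within the notification period? yes] AND [the loss was caused by a third party? no] → not satisfied.
article 10 — Permitted Claim: [the proximate cause is an insured peril? no] AND [the premium has not been paid in full? yes] → not satisfied.
article 4 — Tier I Incident: [Essential Loss (article 6)? no] AND [Permitted Claim (article 10)? no] → not satisfied.
article 1 — Designated Damage: the policyholder held no insurable interest at the date of loss? no; the policyholder has complied with the security conditions? yes; the damaged item is specified on the schedule? yes — 2 of 3 hold (need ≥2) → satisfied.
article 5 — Class-T Incident: [Designated Damage (article 1)? yes] AND [the loss arose from gradual deterioration? no] → not satisfied.
article 3 — Tier V Incident: [Authorised Peril (article 11)? yes] OR [Tier I Incident (article 4)? no] OR [Class-T Incident (article 5)? no] → satisfied.

Yes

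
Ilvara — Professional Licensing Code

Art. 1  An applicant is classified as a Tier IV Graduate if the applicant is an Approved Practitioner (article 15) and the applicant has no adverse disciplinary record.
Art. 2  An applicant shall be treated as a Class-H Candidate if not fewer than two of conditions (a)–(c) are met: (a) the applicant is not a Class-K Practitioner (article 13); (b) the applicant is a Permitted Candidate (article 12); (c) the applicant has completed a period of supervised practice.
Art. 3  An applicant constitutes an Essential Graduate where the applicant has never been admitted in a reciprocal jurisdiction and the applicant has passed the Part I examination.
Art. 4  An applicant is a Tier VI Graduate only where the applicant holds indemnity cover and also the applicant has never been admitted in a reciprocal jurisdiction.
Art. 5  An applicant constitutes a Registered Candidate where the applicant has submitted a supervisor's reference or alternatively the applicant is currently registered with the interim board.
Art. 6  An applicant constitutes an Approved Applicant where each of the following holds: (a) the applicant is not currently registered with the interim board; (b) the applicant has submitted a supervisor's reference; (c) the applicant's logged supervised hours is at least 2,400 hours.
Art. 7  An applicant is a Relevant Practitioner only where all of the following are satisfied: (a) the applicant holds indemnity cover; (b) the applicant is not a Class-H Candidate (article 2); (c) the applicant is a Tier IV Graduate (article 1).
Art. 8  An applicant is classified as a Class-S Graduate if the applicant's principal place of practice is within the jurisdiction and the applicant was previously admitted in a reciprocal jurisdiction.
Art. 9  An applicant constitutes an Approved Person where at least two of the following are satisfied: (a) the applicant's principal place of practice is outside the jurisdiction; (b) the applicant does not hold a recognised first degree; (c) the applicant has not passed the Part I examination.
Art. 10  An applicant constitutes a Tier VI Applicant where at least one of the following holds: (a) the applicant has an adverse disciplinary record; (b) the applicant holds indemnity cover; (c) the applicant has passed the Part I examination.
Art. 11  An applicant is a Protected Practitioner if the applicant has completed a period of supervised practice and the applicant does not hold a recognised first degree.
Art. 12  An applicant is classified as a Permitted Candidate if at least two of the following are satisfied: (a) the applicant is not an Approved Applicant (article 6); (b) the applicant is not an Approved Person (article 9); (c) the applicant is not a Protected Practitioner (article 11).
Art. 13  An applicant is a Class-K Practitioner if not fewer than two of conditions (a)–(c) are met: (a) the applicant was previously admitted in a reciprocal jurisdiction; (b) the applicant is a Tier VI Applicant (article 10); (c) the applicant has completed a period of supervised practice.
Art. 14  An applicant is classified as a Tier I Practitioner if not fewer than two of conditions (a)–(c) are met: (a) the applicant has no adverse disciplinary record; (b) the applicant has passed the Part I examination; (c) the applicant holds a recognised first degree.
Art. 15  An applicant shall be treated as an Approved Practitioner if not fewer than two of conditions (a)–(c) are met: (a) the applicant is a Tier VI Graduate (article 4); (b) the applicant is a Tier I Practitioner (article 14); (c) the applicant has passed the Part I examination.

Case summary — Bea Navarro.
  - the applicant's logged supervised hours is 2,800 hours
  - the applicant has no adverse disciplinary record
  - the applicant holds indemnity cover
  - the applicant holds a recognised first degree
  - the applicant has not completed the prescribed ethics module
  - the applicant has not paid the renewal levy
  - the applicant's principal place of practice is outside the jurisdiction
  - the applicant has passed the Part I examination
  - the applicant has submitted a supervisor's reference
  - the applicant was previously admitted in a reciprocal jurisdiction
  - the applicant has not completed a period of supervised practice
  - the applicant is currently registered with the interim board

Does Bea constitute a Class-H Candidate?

article 10 — Tier VI Applicant: [the applicant has an adverse disciplinary record? no] OR [the applicant holds indemnity cover? yes] OR [the applicant has passed the Part I examination? yes] → satisfied.
article 13 — Class-K Practitioner: the applicant was previously admitted in a reciprocal jurisdiction? yes; Tier VI Applicant (article 10)? yes; the applicant has completed a period of supervised practice? no — 2 of 3 hold (need ≥2) → satisfied.
article 6 — Approved Applicant: [the applicant is not currently registered with the interim board? no] AND [the applicant has submitted a supervisor's reference? yes] AND [applicant's logged supervised hours: 2,800 hours ≥ 2,400 hours? yes] → not satisfied.
article 9 — Approved Person: the applicant's principal place of practice is outside the jurisdiction? yes; the applicant does not hold a recognised first degree? no; the applicant has not passed the Part I examination? no — 1 of 3 hold (need ≥2) → not satisfied.
article 11 — Protected Practitioner: [the applicant has completed a period of supervised practice? no] AND [the applicant does not hold a recognised first degree? no] → not satisfied.
article 12 — Permitted Candidate: not an Approved Applicant (article 6)? yes; not an Approved Person (article 9)? yes; not a Protected Practitioner (article 11)? yes — 3 of 3 hold (need ≥2) → satisfied.
article 2 — Class-H Candidate: not a Class-K Practitioner (article 13)? no; Permitted Candidate (article 12)? yes; the applicant has completed a period of supervised practice? no — 1 of 3 hold (need ≥2) → not satisfied.

No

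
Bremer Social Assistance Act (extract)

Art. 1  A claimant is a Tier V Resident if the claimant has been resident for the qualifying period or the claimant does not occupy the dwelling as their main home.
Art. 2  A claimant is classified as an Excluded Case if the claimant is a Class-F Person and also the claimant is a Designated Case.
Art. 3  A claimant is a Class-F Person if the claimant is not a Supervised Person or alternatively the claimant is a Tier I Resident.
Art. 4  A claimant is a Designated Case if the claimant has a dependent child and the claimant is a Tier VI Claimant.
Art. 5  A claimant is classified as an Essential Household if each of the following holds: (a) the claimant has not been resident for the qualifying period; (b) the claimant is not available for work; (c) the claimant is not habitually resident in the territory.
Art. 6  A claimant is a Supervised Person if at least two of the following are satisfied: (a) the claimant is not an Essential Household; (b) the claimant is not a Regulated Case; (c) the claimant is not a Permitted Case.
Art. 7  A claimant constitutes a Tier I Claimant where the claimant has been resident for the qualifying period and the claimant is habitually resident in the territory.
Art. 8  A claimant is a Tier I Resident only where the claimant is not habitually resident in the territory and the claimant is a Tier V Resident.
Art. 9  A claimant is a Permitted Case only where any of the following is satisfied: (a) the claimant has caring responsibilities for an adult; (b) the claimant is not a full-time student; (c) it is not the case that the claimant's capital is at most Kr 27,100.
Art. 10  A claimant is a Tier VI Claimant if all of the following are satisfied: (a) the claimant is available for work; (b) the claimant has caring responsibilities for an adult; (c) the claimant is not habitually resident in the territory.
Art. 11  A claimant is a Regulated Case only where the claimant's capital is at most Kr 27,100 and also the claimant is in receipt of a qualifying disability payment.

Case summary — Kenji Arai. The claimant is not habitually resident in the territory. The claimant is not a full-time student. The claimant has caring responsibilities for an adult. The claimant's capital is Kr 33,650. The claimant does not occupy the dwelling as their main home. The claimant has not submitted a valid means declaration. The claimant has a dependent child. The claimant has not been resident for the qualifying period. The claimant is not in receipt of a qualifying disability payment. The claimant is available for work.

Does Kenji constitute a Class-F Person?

Under article 5: the claimant has not been resident for the qualifying period? yes; and the claimant is not available for work? no; and the claimant is not habitually resident in the territory? yes. So the claimant is not an Essential Household.
Under article 11: claimant's capital: Kr 33,650 ≤ Kr 27,100? no; and the claimant is in receipt of a qualifying disability payment? no. So the claimant is not a Regulated Case.
Under article 9: the claimant has caring responsibilities for an adult? yes; or the claimant is not a full-time student? yes; or claimant's capital: Kr 33,650 ≤ Kr 27,100? no, so negated condition yes. So the claimant is a Permitted Case.
Under article 6: not an Essential Household (article 5)? yes; not a Regulated Case (article 11)? yes; not a Permitted Case (article 9)? no — 2 of 3 hold (need ≥2) → satisfied.
Under article 1: the claimant has been resident for the qualifying period? no; or the claimant does not occupy the dwelling as their main home? yes. So the claimant is a Tier V Resident.
Under article 8: the claimant is not habitually resident in the territory? yes; and Tier V Resident (article 1)? yes. So the claimant is a Tier I Resident.
Under article 3: not a Supervised Person (article 6)? no; or Tier I Resident (article 8)? yes. So the claimant is a Class-F Person.

Yes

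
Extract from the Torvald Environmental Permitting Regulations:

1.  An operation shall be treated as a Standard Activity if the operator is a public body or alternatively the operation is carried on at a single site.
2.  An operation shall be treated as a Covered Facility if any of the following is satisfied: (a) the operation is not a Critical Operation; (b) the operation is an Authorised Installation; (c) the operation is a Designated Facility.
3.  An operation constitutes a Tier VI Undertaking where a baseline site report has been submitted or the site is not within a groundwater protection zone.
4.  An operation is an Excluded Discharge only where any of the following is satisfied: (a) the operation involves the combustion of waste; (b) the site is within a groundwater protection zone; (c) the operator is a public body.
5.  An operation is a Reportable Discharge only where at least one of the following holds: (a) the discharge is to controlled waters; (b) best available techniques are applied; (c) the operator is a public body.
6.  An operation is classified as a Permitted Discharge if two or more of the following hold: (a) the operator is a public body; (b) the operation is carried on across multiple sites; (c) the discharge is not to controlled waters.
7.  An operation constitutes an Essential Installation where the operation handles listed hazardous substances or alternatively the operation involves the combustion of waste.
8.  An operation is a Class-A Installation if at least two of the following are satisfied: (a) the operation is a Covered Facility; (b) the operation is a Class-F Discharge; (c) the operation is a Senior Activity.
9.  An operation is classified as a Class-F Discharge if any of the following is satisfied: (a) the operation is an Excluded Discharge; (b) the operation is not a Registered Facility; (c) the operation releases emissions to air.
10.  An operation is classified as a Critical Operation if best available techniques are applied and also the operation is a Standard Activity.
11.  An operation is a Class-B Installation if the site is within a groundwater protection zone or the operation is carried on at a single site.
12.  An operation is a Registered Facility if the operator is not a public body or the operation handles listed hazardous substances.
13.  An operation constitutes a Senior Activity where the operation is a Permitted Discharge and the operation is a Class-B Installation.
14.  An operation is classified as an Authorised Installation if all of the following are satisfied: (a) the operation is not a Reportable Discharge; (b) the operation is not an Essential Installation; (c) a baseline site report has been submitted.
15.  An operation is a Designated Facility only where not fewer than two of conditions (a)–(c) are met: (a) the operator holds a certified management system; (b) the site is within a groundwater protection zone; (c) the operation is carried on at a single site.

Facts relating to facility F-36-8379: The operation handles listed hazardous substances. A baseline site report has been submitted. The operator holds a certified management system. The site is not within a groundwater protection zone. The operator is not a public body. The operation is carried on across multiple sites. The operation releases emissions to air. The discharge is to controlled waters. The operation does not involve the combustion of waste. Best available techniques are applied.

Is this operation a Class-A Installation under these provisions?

paragraph 1 — Standard Activity: [the operator is a public body? no] OR [the operation is carried on at a single site? no] → not satisfied.
paragraph 10 — Critical Operation: [best available techniques are applied? yes] AND [Standard Activity (paragraph 1)? no] → not satisfied.
paragraph 5 — Reportable Discharge: [the discharge is to controlled waters? yes] OR [best available techniques are applied? yes] OR [the operator is a public body? no] → satisfied.
paragraph 7 — Essential Installation: [the operation handles listed hazardous substances? yes] OR [the operation involves the combustion of waste? no] → satisfied.
paragraph 14 — Authorised Installation: [not a Reportable Discharge (paragraph 5)? no] AND [not an Essential Installation (paragraph 7)? no] AND [a baseline site report has been submitted? yes] → not satisfied.
paragraph 15 — Designated Facility: the operator holds a certified management system? yes; the site is within a groundwater protection zone? no; the operation is carried on at a single site? no — 1 of 3 hold (need ≥2) → not satisfied.
paragraph 2 — Covered Facility: [not a Critical Operation (paragraph 10)? yes] OR [Authorised Installation (paragraph 14)? no] OR [Designated Facility (paragraph 15)? no] → satisfied.
paragraph 4 — Excluded Discharge: [the operation involves the combustion of waste? no] OR [the site is within a groundwater protection zone? no] OR [the operator is a public body? no] → not satisfied.
paragraph 12 — Registered Facility: [the operator is not a public body? yes] OR [the operation handles listed hazardous substances? yes] → satisfied.
paragraph 9 — Class-F Discharge: [Excluded Discharge (paragraph 4)? no] OR [not a Registered Facility (paragraph 12)? no] OR [the operation releases emissions to air? yes] → satisfied.
paragraph 6 — Permitted Discharge: the operator is a public body? no; the operation is carried on across multiple sites? yes; the discharge is not to controlled waters? no — 1 of 3 hold (need ≥2) → not satisfied.
paragraph 11 — Class-B Installation: [the site is within a groundwater protection zone? no] OR [the operation is carried on at a single site? no] → not satisfied.
paragraph 13 — Senior Activity: [Permitted Discharge (paragraph 6)? no] AND [Class-B Installation (paragraph 11)? no] → not satisfied.
paragraph 8 — Class-A Installation: Covered Facility (paragraph 2)? yes; Class-F Discharge (paragraph 9)? yes; Senior Activity (paragraph 13)? no — 2 of 3 hold (need ≥2) → satisfied.

Yes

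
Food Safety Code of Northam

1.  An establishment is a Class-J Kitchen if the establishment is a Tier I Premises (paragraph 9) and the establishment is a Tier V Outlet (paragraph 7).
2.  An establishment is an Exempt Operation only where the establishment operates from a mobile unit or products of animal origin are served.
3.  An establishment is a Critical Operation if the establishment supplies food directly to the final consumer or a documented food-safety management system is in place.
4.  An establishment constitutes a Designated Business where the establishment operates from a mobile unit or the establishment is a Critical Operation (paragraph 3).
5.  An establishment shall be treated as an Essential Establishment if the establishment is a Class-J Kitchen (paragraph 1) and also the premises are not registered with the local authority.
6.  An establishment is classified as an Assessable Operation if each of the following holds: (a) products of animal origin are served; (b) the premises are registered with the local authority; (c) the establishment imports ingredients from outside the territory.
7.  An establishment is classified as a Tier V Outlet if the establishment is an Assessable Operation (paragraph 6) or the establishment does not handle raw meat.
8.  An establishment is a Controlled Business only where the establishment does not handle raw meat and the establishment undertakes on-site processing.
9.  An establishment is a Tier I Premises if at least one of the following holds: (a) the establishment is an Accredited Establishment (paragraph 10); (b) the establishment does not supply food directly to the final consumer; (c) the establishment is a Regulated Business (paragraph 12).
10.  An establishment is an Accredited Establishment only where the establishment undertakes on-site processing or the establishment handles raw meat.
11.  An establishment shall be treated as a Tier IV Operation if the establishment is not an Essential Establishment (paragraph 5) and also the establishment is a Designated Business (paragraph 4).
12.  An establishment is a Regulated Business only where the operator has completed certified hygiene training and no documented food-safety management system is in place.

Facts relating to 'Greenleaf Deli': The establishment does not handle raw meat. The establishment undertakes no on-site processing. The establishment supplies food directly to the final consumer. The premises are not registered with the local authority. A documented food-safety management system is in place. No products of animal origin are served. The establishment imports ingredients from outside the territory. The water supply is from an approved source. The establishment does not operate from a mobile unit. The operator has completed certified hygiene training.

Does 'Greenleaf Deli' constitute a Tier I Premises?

paragraph 10 — Accredited Establishment: [the establishment undertakes on-site processing? no] OR [the establishment handles raw meat? no] → not satisfied.
paragraph 12 — Regulated Business: [the operator has completed certified hygiene training? yes] AND [no documented food-safety management system is in place? no] → not satisfied.
paragraph 9 — Tier I Premises: [Accredited Establishment (paragraph 10)? no] OR [the establishment does not supply food directly to the final consumer? no] OR [Regulated Business (paragraph 12)? no] → not satisfied.

No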